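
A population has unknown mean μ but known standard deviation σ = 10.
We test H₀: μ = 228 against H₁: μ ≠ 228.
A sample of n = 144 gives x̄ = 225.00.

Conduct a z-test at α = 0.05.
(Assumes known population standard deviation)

Answer: z = -3.6001, reject H₀

Derivation:
Standard error: SE = σ/√n = 10/√144 = 0.8333
z-statistic: z = (x̄ - μ₀)/SE = (225.00 - 228)/0.8333 = -3.6001
Critical value: ±1.960
p-value = 0.0003
Decision: reject H₀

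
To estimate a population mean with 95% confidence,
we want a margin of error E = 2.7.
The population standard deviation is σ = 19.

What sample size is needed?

z_0.025 = 1.960
n = (z×σ/E)² = (1.960×19/2.7)²
n = 190.2356
Round up: n = 191

Answer: n = 191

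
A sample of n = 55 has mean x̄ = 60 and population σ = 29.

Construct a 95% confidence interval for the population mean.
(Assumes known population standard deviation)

Confidence level: 95%, α = 0.05
z_0.025 = 1.960
SE = σ/√n = 29/√55 = 3.9104
Margin of error = 1.960 × 3.9104 = 7.6644
CI: x̄ ± margin = 60 ± 7.6644
CI: (52.3356, 67.6644)

Answer: (52.3356, 67.6644)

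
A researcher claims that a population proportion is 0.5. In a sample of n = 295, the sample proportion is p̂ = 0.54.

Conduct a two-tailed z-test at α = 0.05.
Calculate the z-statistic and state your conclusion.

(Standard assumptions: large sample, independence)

Answer: z = 1.3741, fail to reject H₀

Derivation:
H₀: p = 0.5, H₁: p ≠ 0.5
Standard error: SE = √(p₀(1-p₀)/n) = √(0.5×0.5/295) = 0.029111
z-statistic: z = (p̂ - p₀)/SE = (0.54 - 0.5)/0.029111 = 1.3741
Critical value: z_0.025 = ±1.960
p-value = 0.1694
Decision: fail to reject H₀ at α = 0.05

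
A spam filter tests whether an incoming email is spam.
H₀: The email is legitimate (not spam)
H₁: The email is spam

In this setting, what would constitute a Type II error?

Type I error (α): Rejecting H₀ when H₀ is true
Type II error (β): Failing to reject H₀ when H₁ is true

Answer: Letting a spam email through to the inbox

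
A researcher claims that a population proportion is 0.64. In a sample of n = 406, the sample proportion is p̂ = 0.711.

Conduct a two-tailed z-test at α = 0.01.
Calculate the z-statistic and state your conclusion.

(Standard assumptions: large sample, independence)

H₀: p = 0.64, H₁: p ≠ 0.64
Standard error: SE = √(p₀(1-p₀)/n) = √(0.64×0.36/406) = 0.023822
z-statistic: z = (p̂ - p₀)/SE = (0.711 - 0.64)/0.023822 = 2.9804
Critical value: z_0.005 = ±2.576
p-value = 0.0029
Decision: reject H₀ at α = 0.01

Answer: z = 2.9804, reject H₀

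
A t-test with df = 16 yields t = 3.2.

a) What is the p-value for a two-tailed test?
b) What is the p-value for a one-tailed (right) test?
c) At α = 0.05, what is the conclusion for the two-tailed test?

Answer: a) 0.0056, b) 0.0028, c) reject H₀

Derivation:
Using t-distribution with df = 16:
a) Two-tailed: p = 2×P(T > 3.2) = 0.0056
b) One-tailed: p = P(T > 3.2) = 0.0028
c) 0.0056 < 0.05, reject H₀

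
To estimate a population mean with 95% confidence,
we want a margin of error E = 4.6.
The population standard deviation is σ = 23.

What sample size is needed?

z_0.025 = 1.960
n = (z×σ/E)² = (1.960×23/4.6)²
n = 96.0400
Round up: n = 97

Answer: n = 97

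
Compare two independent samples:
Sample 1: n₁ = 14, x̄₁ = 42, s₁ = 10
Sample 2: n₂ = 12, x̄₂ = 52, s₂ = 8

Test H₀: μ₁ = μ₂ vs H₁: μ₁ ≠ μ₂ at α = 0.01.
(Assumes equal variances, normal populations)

Pooled variance: s²_p = [13×10² + 11×8²]/(24) = 83.5000
s_p = 9.1378
SE = s_p×√(1/n₁ + 1/n₂) = 9.1378×√(1/14 + 1/12) = 3.5948
t = (x̄₁ - x̄₂)/SE = (42 - 52)/3.5948 = -2.7818
df = 24, t-critical = ±2.797
Decision: fail to reject H₀

Answer: t = -2.7818, fail to reject H₀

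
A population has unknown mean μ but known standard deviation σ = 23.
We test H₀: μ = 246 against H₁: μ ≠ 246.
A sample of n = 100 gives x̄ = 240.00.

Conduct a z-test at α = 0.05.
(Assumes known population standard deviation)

Standard error: SE = σ/√n = 23/√100 = 2.3000
z-statistic: z = (x̄ - μ₀)/SE = (240.00 - 246)/2.3000 = -2.6087
Critical value: ±1.960
p-value = 0.0091
Decision: reject H₀

Answer: z = -2.6087, reject H₀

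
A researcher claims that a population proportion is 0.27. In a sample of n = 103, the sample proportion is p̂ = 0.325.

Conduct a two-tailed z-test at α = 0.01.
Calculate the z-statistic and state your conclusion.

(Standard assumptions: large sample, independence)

Answer: z = 1.2573, fail to reject H₀

Derivation:
H₀: p = 0.27, H₁: p ≠ 0.27
Standard error: SE = √(p₀(1-p₀)/n) = √(0.27×0.73/103) = 0.043745
z-statistic: z = (p̂ - p₀)/SE = (0.325 - 0.27)/0.043745 = 1.2573
Critical value: z_0.005 = ±2.576
p-value = 0.2086
Decision: fail to reject H₀ at α = 0.01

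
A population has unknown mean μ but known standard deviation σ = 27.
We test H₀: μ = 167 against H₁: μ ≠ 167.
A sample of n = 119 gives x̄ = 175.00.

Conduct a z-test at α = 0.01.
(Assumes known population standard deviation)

Answer: z = 3.2322, reject H₀

Derivation:
Standard error: SE = σ/√n = 27/√119 = 2.4751
z-statistic: z = (x̄ - μ₀)/SE = (175.00 - 167)/2.4751 = 3.2322
Critical value: ±2.576
p-value = 0.0012
Decision: reject H₀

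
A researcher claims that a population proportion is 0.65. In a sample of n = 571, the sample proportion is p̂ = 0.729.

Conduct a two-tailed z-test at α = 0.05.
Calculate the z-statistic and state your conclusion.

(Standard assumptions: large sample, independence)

H₀: p = 0.65, H₁: p ≠ 0.65
Standard error: SE = √(p₀(1-p₀)/n) = √(0.65×0.35/571) = 0.019961
z-statistic: z = (p̂ - p₀)/SE = (0.729 - 0.65)/0.019961 = 3.9577
Critical value: z_0.025 = ±1.960
p-value = 0.0001
Decision: reject H₀ at α = 0.05

Answer: z = 3.9577, reject H₀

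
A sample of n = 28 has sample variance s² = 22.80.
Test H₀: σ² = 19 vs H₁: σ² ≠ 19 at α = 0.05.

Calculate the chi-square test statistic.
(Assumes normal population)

Answer: χ² = 32.4000, fail to reject H₀

Derivation:
df = n - 1 = 27
χ² = (n-1)s²/σ₀² = 27×22.80/19 = 32.4000
Critical values: χ²_{0.975,27} = 14.573, χ²_{0.025,27} = 43.195
Rejection region: χ² < 14.573 or χ² > 43.195
Decision: fail to reject H₀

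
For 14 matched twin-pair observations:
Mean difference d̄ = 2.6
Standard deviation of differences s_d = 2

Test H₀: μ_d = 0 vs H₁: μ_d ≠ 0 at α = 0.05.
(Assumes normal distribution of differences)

df = n - 1 = 13
SE = s_d/√n = 2/√14 = 0.5345
t = d̄/SE = 2.6/0.5345 = 4.8644
Critical value: t_{0.025,13} = ±2.160
p-value ≈ 0.0003
Decision: reject H₀

Answer: t = 4.8644, reject H₀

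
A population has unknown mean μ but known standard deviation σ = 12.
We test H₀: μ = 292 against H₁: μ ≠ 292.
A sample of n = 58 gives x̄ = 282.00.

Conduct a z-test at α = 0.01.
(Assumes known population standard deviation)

Standard error: SE = σ/√n = 12/√58 = 1.5757
z-statistic: z = (x̄ - μ₀)/SE = (282.00 - 292)/1.5757 = -6.3464
Critical value: ±2.576
p-value < 0.0001
Decision: reject H₀

Answer: z = -6.3464, reject H₀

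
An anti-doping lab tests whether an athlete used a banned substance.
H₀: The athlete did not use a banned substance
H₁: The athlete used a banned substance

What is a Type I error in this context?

A Type I error (probability α) occurs when we reject a true H₀.
A Type II error (probability β) occurs when we fail to reject a false H₀.

Answer: Falsely accusing a clean athlete of doping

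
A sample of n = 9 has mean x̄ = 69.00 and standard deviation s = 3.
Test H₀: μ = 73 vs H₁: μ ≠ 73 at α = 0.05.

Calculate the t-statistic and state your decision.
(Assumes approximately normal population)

df = n - 1 = 8
SE = s/√n = 3/√9 = 1.0000
t = (x̄ - μ₀)/SE = (69.00 - 73)/1.0000 = -4.0000
Critical value: t_{0.025,8} = ±2.306
p-value ≈ 0.0039
Decision: reject H₀

Answer: t = -4.0000, reject H₀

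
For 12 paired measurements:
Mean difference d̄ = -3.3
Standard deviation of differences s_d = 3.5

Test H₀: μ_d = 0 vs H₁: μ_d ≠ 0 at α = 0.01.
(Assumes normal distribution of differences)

df = n - 1 = 11
SE = s_d/√n = 3.5/√12 = 1.0104
t = d̄/SE = -3.3/1.0104 = -3.2660
Critical value: t_{0.005,11} = ±3.106
p-value ≈ 0.0075
Decision: reject H₀

Answer: t = -3.2660, reject H₀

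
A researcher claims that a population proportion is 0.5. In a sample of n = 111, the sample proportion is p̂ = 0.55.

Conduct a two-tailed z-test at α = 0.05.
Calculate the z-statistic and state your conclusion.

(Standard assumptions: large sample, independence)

Answer: z = 1.0536, fail to reject H₀

Derivation:
H₀: p = 0.5, H₁: p ≠ 0.5
Standard error: SE = √(p₀(1-p₀)/n) = √(0.5×0.5/111) = 0.047458
z-statistic: z = (p̂ - p₀)/SE = (0.55 - 0.5)/0.047458 = 1.0536
Critical value: z_0.025 = ±1.960
p-value = 0.2921
Decision: fail to reject H₀ at α = 0.05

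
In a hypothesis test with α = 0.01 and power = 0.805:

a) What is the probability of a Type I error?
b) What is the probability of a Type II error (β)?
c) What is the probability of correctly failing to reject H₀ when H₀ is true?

Answer: a) 0.01, b) 0.195, c) 0.99

Derivation:
a) Type I error probability = α = 0.01
b) Power = P(reject H₀ | H₁ true) = 1 - β = 0.805, so Type II error probability = β = 1 - Power = 0.195
c) P(fail to reject H₀ | H₀ true) = 1 - α = 0.99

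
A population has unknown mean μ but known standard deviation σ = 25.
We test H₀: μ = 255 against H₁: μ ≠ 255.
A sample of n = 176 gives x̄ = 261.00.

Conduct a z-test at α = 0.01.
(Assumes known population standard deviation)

Standard error: SE = σ/√n = 25/√176 = 1.8844
z-statistic: z = (x̄ - μ₀)/SE = (261.00 - 255)/1.8844 = 3.1840
Critical value: ±2.576
p-value = 0.0015
Decision: reject H₀

Answer: z = 3.1840, reject H₀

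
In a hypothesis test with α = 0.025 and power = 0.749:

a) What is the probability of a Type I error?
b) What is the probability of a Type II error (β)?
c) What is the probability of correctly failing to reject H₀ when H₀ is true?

Answer: a) 0.025, b) 0.251, c) 0.975

Derivation:
a) Type I error probability = α = 0.025
b) Power = P(reject H₀ | H₁ true) = 1 - β = 0.749, so Type II error probability = β = 1 - Power = 0.251
c) P(fail to reject H₀ | H₀ true) = 1 - α = 0.975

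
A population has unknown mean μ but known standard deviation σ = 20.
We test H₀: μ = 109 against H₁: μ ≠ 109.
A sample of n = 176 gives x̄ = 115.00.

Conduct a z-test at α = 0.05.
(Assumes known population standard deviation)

Standard error: SE = σ/√n = 20/√176 = 1.5076
z-statistic: z = (x̄ - μ₀)/SE = (115.00 - 109)/1.5076 = 3.9798
Critical value: ±1.960
p-value = 0.0001
Decision: reject H₀

Answer: z = 3.9798, reject H₀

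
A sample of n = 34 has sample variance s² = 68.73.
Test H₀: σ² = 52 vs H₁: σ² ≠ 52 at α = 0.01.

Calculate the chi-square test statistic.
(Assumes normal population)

Answer: χ² = 43.6171, fail to reject H₀

Derivation:
df = n - 1 = 33
χ² = (n-1)s²/σ₀² = 33×68.73/52 = 43.6171
Critical values: χ²_{0.995,33} = 15.815, χ²_{0.005,33} = 57.648
Rejection region: χ² < 15.815 or χ² > 57.648
Decision: fail to reject H₀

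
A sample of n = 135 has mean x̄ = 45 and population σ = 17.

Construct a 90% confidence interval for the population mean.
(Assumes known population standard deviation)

Answer: (42.5932, 47.4068)

Derivation:
Confidence level: 90%, α = 0.1
z_0.05 = 1.645
SE = σ/√n = 17/√135 = 1.4631
Margin of error = 1.645 × 1.4631 = 2.4068
CI: x̄ ± margin = 45 ± 2.4068
CI: (42.5932, 47.4068)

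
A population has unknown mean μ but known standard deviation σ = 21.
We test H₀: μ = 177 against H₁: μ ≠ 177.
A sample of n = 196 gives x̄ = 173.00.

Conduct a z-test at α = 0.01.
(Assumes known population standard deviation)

Standard error: SE = σ/√n = 21/√196 = 1.5000
z-statistic: z = (x̄ - μ₀)/SE = (173.00 - 177)/1.5000 = -2.6667
Critical value: ±2.576
p-value = 0.0077
Decision: reject H₀

Answer: z = -2.6667, reject H₀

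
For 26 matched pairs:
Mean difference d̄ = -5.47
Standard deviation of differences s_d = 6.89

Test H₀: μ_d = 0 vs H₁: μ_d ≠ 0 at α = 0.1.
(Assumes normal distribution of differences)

Answer: t = -4.0483, reject H₀

Derivation:
df = n - 1 = 25
SE = s_d/√n = 6.89/√26 = 1.3512
t = d̄/SE = -5.47/1.3512 = -4.0483
Critical value: t_{0.05,25} = ±1.708
p-value ≈ 0.0004
Decision: reject H₀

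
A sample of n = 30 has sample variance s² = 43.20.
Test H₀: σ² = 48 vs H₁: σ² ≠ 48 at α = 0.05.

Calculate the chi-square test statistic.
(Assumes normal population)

Answer: χ² = 26.1000, fail to reject H₀

Derivation:
df = n - 1 = 29
χ² = (n-1)s²/σ₀² = 29×43.20/48 = 26.1000
Critical values: χ²_{0.975,29} = 16.047, χ²_{0.025,29} = 45.722
Rejection region: χ² < 16.047 or χ² > 45.722
Decision: fail to reject H₀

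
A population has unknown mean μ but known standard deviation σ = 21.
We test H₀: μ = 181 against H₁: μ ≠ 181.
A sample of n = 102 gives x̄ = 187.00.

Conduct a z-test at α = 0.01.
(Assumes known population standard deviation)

Answer: z = 2.8856, reject H₀

Derivation:
Standard error: SE = σ/√n = 21/√102 = 2.0793
z-statistic: z = (x̄ - μ₀)/SE = (187.00 - 181)/2.0793 = 2.8856
Critical value: ±2.576
p-value = 0.0039
Decision: reject H₀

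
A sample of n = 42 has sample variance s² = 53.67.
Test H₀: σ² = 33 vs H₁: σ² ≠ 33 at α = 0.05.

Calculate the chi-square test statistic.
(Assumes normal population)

df = n - 1 = 41
χ² = (n-1)s²/σ₀² = 41×53.67/33 = 66.6809
Critical values: χ²_{0.975,41} = 25.215, χ²_{0.025,41} = 60.561
Rejection region: χ² < 25.215 or χ² > 60.561
Decision: reject H₀

Answer: χ² = 66.6809, reject H₀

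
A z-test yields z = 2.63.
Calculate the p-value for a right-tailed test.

For z = 2.63:
p = P(Z > 2.63) = 1 - Φ(2.63) = 0.0043

Answer: p-value ≈ 0.0043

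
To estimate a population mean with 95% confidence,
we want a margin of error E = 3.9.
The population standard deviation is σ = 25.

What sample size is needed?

z_0.025 = 1.960
n = (z×σ/E)² = (1.960×25/3.9)²
n = 157.8567
Round up: n = 158

Answer: n = 158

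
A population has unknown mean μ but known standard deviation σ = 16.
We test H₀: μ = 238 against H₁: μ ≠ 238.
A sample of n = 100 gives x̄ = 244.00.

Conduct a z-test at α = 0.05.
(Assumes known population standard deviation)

Standard error: SE = σ/√n = 16/√100 = 1.6000
z-statistic: z = (x̄ - μ₀)/SE = (244.00 - 238)/1.6000 = 3.7500
Critical value: ±1.960
p-value = 0.0002
Decision: reject H₀

Answer: z = 3.7500, reject H₀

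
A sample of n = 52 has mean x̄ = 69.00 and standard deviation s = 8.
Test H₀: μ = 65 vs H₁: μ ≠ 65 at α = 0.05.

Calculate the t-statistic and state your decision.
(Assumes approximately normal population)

Answer: t = 3.6056, reject H₀

Derivation:
df = n - 1 = 51
SE = s/√n = 8/√52 = 1.1094
t = (x̄ - μ₀)/SE = (69.00 - 65)/1.1094 = 3.6056
Critical value: t_{0.025,51} = ±2.008
p-value ≈ 0.0007
Decision: reject H₀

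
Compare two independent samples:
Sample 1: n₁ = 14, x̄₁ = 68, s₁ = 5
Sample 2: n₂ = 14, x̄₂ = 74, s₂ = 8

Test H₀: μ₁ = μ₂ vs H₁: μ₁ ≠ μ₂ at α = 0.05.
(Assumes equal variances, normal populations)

Answer: t = -2.3797, reject H₀

Derivation:
Pooled variance: s²_p = [13×5² + 13×8²]/(26) = 44.5000
s_p = 6.6708
SE = s_p×√(1/n₁ + 1/n₂) = 6.6708×√(1/14 + 1/14) = 2.5213
t = (x̄₁ - x̄₂)/SE = (68 - 74)/2.5213 = -2.3797
df = 26, t-critical = ±2.056
Decision: reject H₀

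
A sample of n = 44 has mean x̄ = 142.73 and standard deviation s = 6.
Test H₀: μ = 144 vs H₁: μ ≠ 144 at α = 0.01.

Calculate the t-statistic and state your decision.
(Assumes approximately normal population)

df = n - 1 = 43
SE = s/√n = 6/√44 = 0.9045
t = (x̄ - μ₀)/SE = (142.73 - 144)/0.9045 = -1.4041
Critical value: t_{0.005,43} = ±2.695
p-value ≈ 0.1675
Decision: fail to reject H₀

Answer: t = -1.4041, fail to reject H₀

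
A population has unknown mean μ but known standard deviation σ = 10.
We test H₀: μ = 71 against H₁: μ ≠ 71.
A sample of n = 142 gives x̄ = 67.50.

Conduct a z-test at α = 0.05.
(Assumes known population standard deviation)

Standard error: SE = σ/√n = 10/√142 = 0.8392
z-statistic: z = (x̄ - μ₀)/SE = (67.50 - 71)/0.8392 = -4.1706
Critical value: ±1.960
p-value < 0.0001
Decision: reject H₀

Answer: z = -4.1706, reject H₀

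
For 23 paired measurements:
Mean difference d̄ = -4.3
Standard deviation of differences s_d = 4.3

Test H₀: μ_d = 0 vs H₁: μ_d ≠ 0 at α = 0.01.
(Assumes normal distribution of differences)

df = n - 1 = 22
SE = s_d/√n = 4.3/√23 = 0.8966
t = d̄/SE = -4.3/0.8966 = -4.7959
Critical value: t_{0.005,22} = ±2.819
p-value ≈ 0.0001
Decision: reject H₀

Answer: t = -4.7959, reject H₀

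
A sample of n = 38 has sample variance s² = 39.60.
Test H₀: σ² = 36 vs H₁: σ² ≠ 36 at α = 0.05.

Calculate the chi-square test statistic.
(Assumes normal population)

df = n - 1 = 37
χ² = (n-1)s²/σ₀² = 37×39.60/36 = 40.7000
Critical values: χ²_{0.975,37} = 22.106, χ²_{0.025,37} = 55.668
Rejection region: χ² < 22.106 or χ² > 55.668
Decision: fail to reject H₀

Answer: χ² = 40.7000, fail to reject H₀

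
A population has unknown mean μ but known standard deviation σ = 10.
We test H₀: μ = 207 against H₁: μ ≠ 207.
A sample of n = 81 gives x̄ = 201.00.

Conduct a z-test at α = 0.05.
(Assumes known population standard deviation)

Standard error: SE = σ/√n = 10/√81 = 1.1111
z-statistic: z = (x̄ - μ₀)/SE = (201.00 - 207)/1.1111 = -5.4001
Critical value: ±1.960
p-value < 0.0001
Decision: reject H₀

Answer: z = -5.4001, reject H₀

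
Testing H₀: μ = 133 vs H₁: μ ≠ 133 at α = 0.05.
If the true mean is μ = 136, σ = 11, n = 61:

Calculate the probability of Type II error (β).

SE = σ/√n = 11/√61 = 1.4084
Critical values: μ₀ ± z_0.025×SE = 133 ± 1.960×1.4084
Acceptance region: (130.2395, 135.7605)
Under H₁ (μ = 136): z_high = (135.7605 - 136)/1.4084 = -0.1701, z_low = (130.2395 - 136)/1.4084 = -4.0901
β = P(not reject | H₁) = Φ(-0.1701) - Φ(-4.0901) ≈ 0.4324

Answer: β ≈ 0.4324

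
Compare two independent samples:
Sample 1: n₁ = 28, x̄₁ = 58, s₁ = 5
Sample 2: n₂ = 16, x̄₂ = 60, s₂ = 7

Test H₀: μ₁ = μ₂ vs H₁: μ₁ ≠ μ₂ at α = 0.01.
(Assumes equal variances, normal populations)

Answer: t = -1.1014, fail to reject H₀

Derivation:
Pooled variance: s²_p = [27×5² + 15×7²]/(42) = 33.5714
s_p = 5.7941
SE = s_p×√(1/n₁ + 1/n₂) = 5.7941×√(1/28 + 1/16) = 1.8158
t = (x̄₁ - x̄₂)/SE = (58 - 60)/1.8158 = -1.1014
df = 42, t-critical = ±2.698
Decision: fail to reject H₀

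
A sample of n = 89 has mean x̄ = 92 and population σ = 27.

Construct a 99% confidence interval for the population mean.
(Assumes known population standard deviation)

Confidence level: 99%, α = 0.01
z_0.005 = 2.576
SE = σ/√n = 27/√89 = 2.8620
Margin of error = 2.576 × 2.8620 = 7.3725
CI: x̄ ± margin = 92 ± 7.3725
CI: (84.6275, 99.3725)

Answer: (84.6275, 99.3725)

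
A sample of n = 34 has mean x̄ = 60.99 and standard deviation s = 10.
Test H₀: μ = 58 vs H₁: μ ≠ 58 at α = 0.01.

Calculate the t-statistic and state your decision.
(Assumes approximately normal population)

df = n - 1 = 33
SE = s/√n = 10/√34 = 1.7150
t = (x̄ - μ₀)/SE = (60.99 - 58)/1.7150 = 1.7434
Critical value: t_{0.005,33} = ±2.733
p-value ≈ 0.0906
Decision: fail to reject H₀

Answer: t = 1.7434, fail to reject H₀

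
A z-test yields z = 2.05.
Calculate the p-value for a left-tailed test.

Answer: p-value ≈ 0.9798

Derivation:
For z = 2.05:
p = P(Z < 2.05) = Φ(2.05) = 0.9798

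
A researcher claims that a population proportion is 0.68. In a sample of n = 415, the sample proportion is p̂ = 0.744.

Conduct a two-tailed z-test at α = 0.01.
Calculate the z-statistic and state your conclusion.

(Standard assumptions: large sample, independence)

Answer: z = 2.7950, reject H₀

Derivation:
H₀: p = 0.68, H₁: p ≠ 0.68
Standard error: SE = √(p₀(1-p₀)/n) = √(0.68×0.32/415) = 0.022898
z-statistic: z = (p̂ - p₀)/SE = (0.744 - 0.68)/0.022898 = 2.7950
Critical value: z_0.005 = ±2.576
p-value = 0.0052
Decision: reject H₀ at α = 0.01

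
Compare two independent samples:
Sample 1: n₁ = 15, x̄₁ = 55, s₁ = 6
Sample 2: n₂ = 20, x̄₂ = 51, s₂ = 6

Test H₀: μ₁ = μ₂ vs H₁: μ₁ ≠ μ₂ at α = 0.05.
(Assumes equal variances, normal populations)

Answer: t = 1.9518, fail to reject H₀

Derivation:
Pooled variance: s²_p = [14×6² + 19×6²]/(33) = 36.0000
s_p = 6.0000
SE = s_p×√(1/n₁ + 1/n₂) = 6.0000×√(1/15 + 1/20) = 2.0494
t = (x̄₁ - x̄₂)/SE = (55 - 51)/2.0494 = 1.9518
df = 33, t-critical = ±2.035
Decision: fail to reject H₀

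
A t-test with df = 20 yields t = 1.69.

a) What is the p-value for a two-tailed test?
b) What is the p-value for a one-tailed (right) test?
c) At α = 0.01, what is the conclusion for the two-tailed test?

Using t-distribution with df = 20:
a) Two-tailed: p = 2×P(T > 1.69) = 0.1066
b) One-tailed: p = P(T > 1.69) = 0.0533
c) 0.1066 ≥ 0.01, fail to reject H₀

Answer: a) 0.1066, b) 0.0533, c) fail to reject H₀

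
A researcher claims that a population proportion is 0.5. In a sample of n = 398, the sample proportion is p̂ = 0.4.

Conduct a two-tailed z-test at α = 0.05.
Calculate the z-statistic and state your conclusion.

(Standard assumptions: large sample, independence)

H₀: p = 0.5, H₁: p ≠ 0.5
Standard error: SE = √(p₀(1-p₀)/n) = √(0.5×0.5/398) = 0.025063
z-statistic: z = (p̂ - p₀)/SE = (0.4 - 0.5)/0.025063 = -3.9899
Critical value: z_0.025 = ±1.960
p-value = 0.0001
Decision: reject H₀ at α = 0.05

Answer: z = -3.9899, reject H₀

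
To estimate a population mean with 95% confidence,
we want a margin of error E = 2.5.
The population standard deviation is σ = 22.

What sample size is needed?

Answer: n = 298

Derivation:
z_0.025 = 1.960
n = (z×σ/E)² = (1.960×22/2.5)²
n = 297.4935
Round up: n = 298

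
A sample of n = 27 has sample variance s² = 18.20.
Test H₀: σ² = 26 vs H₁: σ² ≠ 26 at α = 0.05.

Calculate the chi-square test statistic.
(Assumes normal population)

df = n - 1 = 26
χ² = (n-1)s²/σ₀² = 26×18.20/26 = 18.2000
Critical values: χ²_{0.975,26} = 13.844, χ²_{0.025,26} = 41.923
Rejection region: χ² < 13.844 or χ² > 41.923
Decision: fail to reject H₀

Answer: χ² = 18.2000, fail to reject H₀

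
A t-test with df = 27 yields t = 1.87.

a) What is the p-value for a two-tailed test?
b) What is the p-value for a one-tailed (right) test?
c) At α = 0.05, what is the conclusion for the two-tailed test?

Using t-distribution with df = 27:
a) Two-tailed: p = 2×P(T > 1.87) = 0.0724
b) One-tailed: p = P(T > 1.87) = 0.0362
c) 0.0724 ≥ 0.05, fail to reject H₀

Answer: a) 0.0724, b) 0.0362, c) fail to reject H₀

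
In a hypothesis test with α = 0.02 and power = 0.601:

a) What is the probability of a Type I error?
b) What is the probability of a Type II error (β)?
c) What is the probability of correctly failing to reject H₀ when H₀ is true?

a) Type I error probability = α = 0.02
b) Power = P(reject H₀ | H₁ true) = 1 - β = 0.601, so Type II error probability = β = 1 - Power = 0.399
c) P(fail to reject H₀ | H₀ true) = 1 - α = 0.98

Answer: a) 0.02, b) 0.399, c) 0.98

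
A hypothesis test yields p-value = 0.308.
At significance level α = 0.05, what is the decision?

Compare p-value to α:
0.308 ≥ 0.05
Decision: fail to reject H₀

Answer: fail to reject H₀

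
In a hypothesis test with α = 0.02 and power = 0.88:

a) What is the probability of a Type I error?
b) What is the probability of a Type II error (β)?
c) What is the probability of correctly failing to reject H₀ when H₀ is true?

Answer: a) 0.02, b) 0.12, c) 0.98

Derivation:
a) Type I error probability = α = 0.02
b) Power = P(reject H₀ | H₁ true) = 1 - β = 0.88, so Type II error probability = β = 1 - Power = 0.12
c) P(fail to reject H₀ | H₀ true) = 1 - α = 0.98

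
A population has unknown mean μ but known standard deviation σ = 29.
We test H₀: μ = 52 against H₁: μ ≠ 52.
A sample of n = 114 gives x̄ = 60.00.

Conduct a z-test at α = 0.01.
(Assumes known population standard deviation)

Answer: z = 2.9454, reject H₀

Derivation:
Standard error: SE = σ/√n = 29/√114 = 2.7161
z-statistic: z = (x̄ - μ₀)/SE = (60.00 - 52)/2.7161 = 2.9454
Critical value: ±2.576
p-value = 0.0032
Decision: reject H₀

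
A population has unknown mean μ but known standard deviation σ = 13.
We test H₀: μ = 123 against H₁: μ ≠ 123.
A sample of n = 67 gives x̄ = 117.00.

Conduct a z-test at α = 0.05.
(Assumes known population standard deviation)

Answer: z = -3.7779, reject H₀

Derivation:
Standard error: SE = σ/√n = 13/√67 = 1.5882
z-statistic: z = (x̄ - μ₀)/SE = (117.00 - 123)/1.5882 = -3.7779
Critical value: ±1.960
p-value = 0.0002
Decision: reject H₀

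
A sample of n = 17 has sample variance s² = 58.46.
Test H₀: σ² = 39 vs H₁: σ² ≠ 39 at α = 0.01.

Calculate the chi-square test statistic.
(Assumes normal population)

df = n - 1 = 16
χ² = (n-1)s²/σ₀² = 16×58.46/39 = 23.9836
Critical values: χ²_{0.995,16} = 5.142, χ²_{0.005,16} = 34.267
Rejection region: χ² < 5.142 or χ² > 34.267
Decision: fail to reject H₀

Answer: χ² = 23.9836, fail to reject H₀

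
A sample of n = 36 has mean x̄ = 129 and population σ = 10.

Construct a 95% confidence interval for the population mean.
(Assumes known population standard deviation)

Confidence level: 95%, α = 0.05
z_0.025 = 1.960
SE = σ/√n = 10/√36 = 1.6667
Margin of error = 1.960 × 1.6667 = 3.2667
CI: x̄ ± margin = 129 ± 3.2667
CI: (125.7333, 132.2667)

Answer: (125.7333, 132.2667)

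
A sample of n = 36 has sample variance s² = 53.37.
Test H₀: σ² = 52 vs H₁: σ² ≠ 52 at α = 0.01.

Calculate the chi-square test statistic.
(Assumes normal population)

df = n - 1 = 35
χ² = (n-1)s²/σ₀² = 35×53.37/52 = 35.9221
Critical values: χ²_{0.995,35} = 17.192, χ²_{0.005,35} = 60.275
Rejection region: χ² < 17.192 or χ² > 60.275
Decision: fail to reject H₀

Answer: χ² = 35.9221, fail to reject H₀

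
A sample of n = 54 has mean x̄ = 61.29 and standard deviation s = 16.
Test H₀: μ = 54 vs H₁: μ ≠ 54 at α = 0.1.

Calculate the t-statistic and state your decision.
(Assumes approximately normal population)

df = n - 1 = 53
SE = s/√n = 16/√54 = 2.1773
t = (x̄ - μ₀)/SE = (61.29 - 54)/2.1773 = 3.3482
Critical value: t_{0.05,53} = ±1.674
p-value ≈ 0.0015
Decision: reject H₀

Answer: t = 3.3482, reject H₀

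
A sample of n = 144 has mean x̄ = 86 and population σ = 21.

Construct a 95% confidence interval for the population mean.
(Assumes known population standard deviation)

Confidence level: 95%, α = 0.05
z_0.025 = 1.960
SE = σ/√n = 21/√144 = 1.7500
Margin of error = 1.960 × 1.7500 = 3.4300
CI: x̄ ± margin = 86 ± 3.4300
CI: (82.5700, 89.4300)

Answer: (82.5700, 89.4300)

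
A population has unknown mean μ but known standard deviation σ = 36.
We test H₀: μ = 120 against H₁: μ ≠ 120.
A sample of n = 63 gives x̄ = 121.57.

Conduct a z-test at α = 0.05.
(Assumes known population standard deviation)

Answer: z = 0.3462, fail to reject H₀

Derivation:
Standard error: SE = σ/√n = 36/√63 = 4.5356
z-statistic: z = (x̄ - μ₀)/SE = (121.57 - 120)/4.5356 = 0.3462
Critical value: ±1.960
p-value = 0.7292
Decision: fail to reject H₀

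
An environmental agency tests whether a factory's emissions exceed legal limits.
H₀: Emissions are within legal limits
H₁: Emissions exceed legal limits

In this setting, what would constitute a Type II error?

Answer: Failing to cite a factory whose emissions actually exceed the limit

Derivation:
Type I error: rejecting H₀ when it is actually true (false positive).
Type II error: failing to reject H₀ when H₁ is actually true (false negative).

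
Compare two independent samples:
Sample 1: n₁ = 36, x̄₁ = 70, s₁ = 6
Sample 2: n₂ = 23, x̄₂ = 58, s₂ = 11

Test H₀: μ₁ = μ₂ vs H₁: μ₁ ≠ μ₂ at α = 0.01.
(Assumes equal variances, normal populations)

Answer: t = 5.4193, reject H₀

Derivation:
Pooled variance: s²_p = [35×6² + 22×11²]/(57) = 68.8070
s_p = 8.2950
SE = s_p×√(1/n₁ + 1/n₂) = 8.2950×√(1/36 + 1/23) = 2.2143
t = (x̄₁ - x̄₂)/SE = (70 - 58)/2.2143 = 5.4193
df = 57, t-critical = ±2.665
Decision: reject H₀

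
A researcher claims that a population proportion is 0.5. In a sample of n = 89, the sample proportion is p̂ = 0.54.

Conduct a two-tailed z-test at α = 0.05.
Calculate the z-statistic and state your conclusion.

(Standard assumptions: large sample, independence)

Answer: z = 0.7547, fail to reject H₀

Derivation:
H₀: p = 0.5, H₁: p ≠ 0.5
Standard error: SE = √(p₀(1-p₀)/n) = √(0.5×0.5/89) = 0.053000
z-statistic: z = (p̂ - p₀)/SE = (0.54 - 0.5)/0.053000 = 0.7547
Critical value: z_0.025 = ±1.960
p-value = 0.4504
Decision: fail to reject H₀ at α = 0.05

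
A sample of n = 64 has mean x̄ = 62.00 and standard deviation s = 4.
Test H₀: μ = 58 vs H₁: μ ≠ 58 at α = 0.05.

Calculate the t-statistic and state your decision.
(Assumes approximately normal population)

df = n - 1 = 63
SE = s/√n = 4/√64 = 0.5000
t = (x̄ - μ₀)/SE = (62.00 - 58)/0.5000 = 8.0000
Critical value: t_{0.025,63} = ±1.998
p-value < 0.0001
Decision: reject H₀

Answer: t = 8.0000, reject H₀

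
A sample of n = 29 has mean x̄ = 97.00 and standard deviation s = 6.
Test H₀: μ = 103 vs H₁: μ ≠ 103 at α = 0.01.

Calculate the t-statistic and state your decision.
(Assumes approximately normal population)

Answer: t = -5.3850, reject H₀

Derivation:
df = n - 1 = 28
SE = s/√n = 6/√29 = 1.1142
t = (x̄ - μ₀)/SE = (97.00 - 103)/1.1142 = -5.3850
Critical value: t_{0.005,28} = ±2.763
p-value < 0.0001
Decision: reject H₀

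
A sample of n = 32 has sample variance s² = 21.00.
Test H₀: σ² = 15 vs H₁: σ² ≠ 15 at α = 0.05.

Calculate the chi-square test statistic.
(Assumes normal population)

df = n - 1 = 31
χ² = (n-1)s²/σ₀² = 31×21.00/15 = 43.4000
Critical values: χ²_{0.975,31} = 17.539, χ²_{0.025,31} = 48.232
Rejection region: χ² < 17.539 or χ² > 48.232
Decision: fail to reject H₀

Answer: χ² = 43.4000, fail to reject H₀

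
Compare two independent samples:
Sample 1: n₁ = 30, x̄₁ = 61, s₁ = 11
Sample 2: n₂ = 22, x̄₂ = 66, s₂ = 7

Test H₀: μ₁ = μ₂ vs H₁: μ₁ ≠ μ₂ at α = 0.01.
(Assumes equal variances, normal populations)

Pooled variance: s²_p = [29×11² + 21×7²]/(50) = 90.7600
s_p = 9.5268
SE = s_p×√(1/n₁ + 1/n₂) = 9.5268×√(1/30 + 1/22) = 2.6741
t = (x̄₁ - x̄₂)/SE = (61 - 66)/2.6741 = -1.8698
df = 50, t-critical = ±2.678
Decision: fail to reject H₀

Answer: t = -1.8698, fail to reject H₀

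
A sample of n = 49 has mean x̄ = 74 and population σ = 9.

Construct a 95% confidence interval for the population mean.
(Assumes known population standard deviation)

Answer: (71.4800, 76.5200)

Derivation:
Confidence level: 95%, α = 0.05
z_0.025 = 1.960
SE = σ/√n = 9/√49 = 1.2857
Margin of error = 1.960 × 1.2857 = 2.5200
CI: x̄ ± margin = 74 ± 2.5200
CI: (71.4800, 76.5200)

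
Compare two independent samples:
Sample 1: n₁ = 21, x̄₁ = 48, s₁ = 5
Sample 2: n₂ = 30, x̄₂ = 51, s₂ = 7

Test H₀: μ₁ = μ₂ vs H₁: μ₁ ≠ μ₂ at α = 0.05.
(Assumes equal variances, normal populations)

Pooled variance: s²_p = [20×5² + 29×7²]/(49) = 39.2041
s_p = 6.2613
SE = s_p×√(1/n₁ + 1/n₂) = 6.2613×√(1/21 + 1/30) = 1.7815
t = (x̄₁ - x̄₂)/SE = (48 - 51)/1.7815 = -1.6840
df = 49, t-critical = ±2.010
Decision: fail to reject H₀

Answer: t = -1.6840, fail to reject H₀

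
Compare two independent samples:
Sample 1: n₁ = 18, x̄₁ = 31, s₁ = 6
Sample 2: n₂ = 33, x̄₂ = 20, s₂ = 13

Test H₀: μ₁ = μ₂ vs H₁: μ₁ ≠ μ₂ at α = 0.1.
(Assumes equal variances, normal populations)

Pooled variance: s²_p = [17×6² + 32×13²]/(49) = 122.8571
s_p = 11.0841
SE = s_p×√(1/n₁ + 1/n₂) = 11.0841×√(1/18 + 1/33) = 3.2478
t = (x̄₁ - x̄₂)/SE = (31 - 20)/3.2478 = 3.3869
df = 49, t-critical = ±1.677
Decision: reject H₀

Answer: t = 3.3869, reject H₀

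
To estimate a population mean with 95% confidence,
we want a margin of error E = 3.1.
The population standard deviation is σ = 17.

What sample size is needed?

Answer: n = 116

Derivation:
z_0.025 = 1.960
n = (z×σ/E)² = (1.960×17/3.1)²
n = 115.5278
Round up: n = 116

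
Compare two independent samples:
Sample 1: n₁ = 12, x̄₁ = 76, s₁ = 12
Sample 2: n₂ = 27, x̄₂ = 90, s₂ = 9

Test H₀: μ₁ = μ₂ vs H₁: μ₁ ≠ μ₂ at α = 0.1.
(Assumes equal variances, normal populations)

Answer: t = -4.0406, reject H₀

Derivation:
Pooled variance: s²_p = [11×12² + 26×9²]/(37) = 99.7297
s_p = 9.9865
SE = s_p×√(1/n₁ + 1/n₂) = 9.9865×√(1/12 + 1/27) = 3.4648
t = (x̄₁ - x̄₂)/SE = (76 - 90)/3.4648 = -4.0406
df = 37, t-critical = ±1.687
Decision: reject H₀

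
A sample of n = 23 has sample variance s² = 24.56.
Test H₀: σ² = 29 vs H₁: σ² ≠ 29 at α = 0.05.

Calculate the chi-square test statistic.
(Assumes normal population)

df = n - 1 = 22
χ² = (n-1)s²/σ₀² = 22×24.56/29 = 18.6317
Critical values: χ²_{0.975,22} = 10.982, χ²_{0.025,22} = 36.781
Rejection region: χ² < 10.982 or χ² > 36.781
Decision: fail to reject H₀

Answer: χ² = 18.6317, fail to reject H₀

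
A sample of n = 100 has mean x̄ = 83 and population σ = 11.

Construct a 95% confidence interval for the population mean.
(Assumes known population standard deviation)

Confidence level: 95%, α = 0.05
z_0.025 = 1.960
SE = σ/√n = 11/√100 = 1.1000
Margin of error = 1.960 × 1.1000 = 2.1560
CI: x̄ ± margin = 83 ± 2.1560
CI: (80.8440, 85.1560)

Answer: (80.8440, 85.1560)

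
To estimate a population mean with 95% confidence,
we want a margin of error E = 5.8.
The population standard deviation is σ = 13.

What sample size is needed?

z_0.025 = 1.960
n = (z×σ/E)² = (1.960×13/5.8)²
n = 19.2994
Round up: n = 20

Answer: n = 20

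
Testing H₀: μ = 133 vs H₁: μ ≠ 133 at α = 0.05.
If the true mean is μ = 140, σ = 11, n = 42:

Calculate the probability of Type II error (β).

SE = σ/√n = 11/√42 = 1.6973
Critical values: μ₀ ± z_0.025×SE = 133 ± 1.960×1.6973
Acceptance region: (129.6733, 136.3267)
Under H₁ (μ = 140): z_high = (136.3267 - 140)/1.6973 = -2.1642, z_low = (129.6733 - 140)/1.6973 = -6.0842
β = P(not reject | H₁) = Φ(-2.1642) - Φ(-6.0842) ≈ 0.0152

Answer: β ≈ 0.0152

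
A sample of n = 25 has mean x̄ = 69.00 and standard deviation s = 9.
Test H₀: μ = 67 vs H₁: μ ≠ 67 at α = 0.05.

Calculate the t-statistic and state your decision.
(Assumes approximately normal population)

df = n - 1 = 24
SE = s/√n = 9/√25 = 1.8000
t = (x̄ - μ₀)/SE = (69.00 - 67)/1.8000 = 1.1111
Critical value: t_{0.025,24} = ±2.064
p-value ≈ 0.2775
Decision: fail to reject H₀

Answer: t = 1.1111, fail to reject H₀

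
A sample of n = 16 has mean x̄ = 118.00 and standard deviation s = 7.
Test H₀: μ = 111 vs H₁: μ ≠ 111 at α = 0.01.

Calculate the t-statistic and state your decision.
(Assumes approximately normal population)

Answer: t = 4.0000, reject H₀

Derivation:
df = n - 1 = 15
SE = s/√n = 7/√16 = 1.7500
t = (x̄ - μ₀)/SE = (118.00 - 111)/1.7500 = 4.0000
Critical value: t_{0.005,15} = ±2.947
p-value ≈ 0.0012
Decision: reject H₀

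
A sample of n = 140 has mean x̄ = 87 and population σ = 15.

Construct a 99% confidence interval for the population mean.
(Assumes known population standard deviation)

Confidence level: 99%, α = 0.01
z_0.005 = 2.576
SE = σ/√n = 15/√140 = 1.2677
Margin of error = 2.576 × 1.2677 = 3.2656
CI: x̄ ± margin = 87 ± 3.2656
CI: (83.7344, 90.2656)

Answer: (83.7344, 90.2656)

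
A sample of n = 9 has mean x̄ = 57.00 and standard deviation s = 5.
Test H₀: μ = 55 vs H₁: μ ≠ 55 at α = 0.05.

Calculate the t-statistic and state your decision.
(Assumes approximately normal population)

df = n - 1 = 8
SE = s/√n = 5/√9 = 1.6667
t = (x̄ - μ₀)/SE = (57.00 - 55)/1.6667 = 1.2000
Critical value: t_{0.025,8} = ±2.306
p-value ≈ 0.2645
Decision: fail to reject H₀

Answer: t = 1.2000, fail to reject H₀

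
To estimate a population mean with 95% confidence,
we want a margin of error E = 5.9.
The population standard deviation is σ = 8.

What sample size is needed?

z_0.025 = 1.960
n = (z×σ/E)² = (1.960×8/5.9)²
n = 7.0630
Round up: n = 8

Answer: n = 8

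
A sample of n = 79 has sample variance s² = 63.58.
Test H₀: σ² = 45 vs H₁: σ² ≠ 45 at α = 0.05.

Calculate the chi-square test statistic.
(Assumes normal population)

df = n - 1 = 78
χ² = (n-1)s²/σ₀² = 78×63.58/45 = 110.2053
Critical values: χ²_{0.975,78} = 55.466, χ²_{0.025,78} = 104.316
Rejection region: χ² < 55.466 or χ² > 104.316
Decision: reject H₀

Answer: χ² = 110.2053, reject H₀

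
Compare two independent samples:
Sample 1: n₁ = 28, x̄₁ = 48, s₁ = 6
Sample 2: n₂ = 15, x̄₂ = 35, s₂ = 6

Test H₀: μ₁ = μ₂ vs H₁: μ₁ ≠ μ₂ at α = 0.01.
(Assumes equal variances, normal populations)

Answer: t = 6.7715, reject H₀

Derivation:
Pooled variance: s²_p = [27×6² + 14×6²]/(41) = 36.0000
s_p = 6.0000
SE = s_p×√(1/n₁ + 1/n₂) = 6.0000×√(1/28 + 1/15) = 1.9198
t = (x̄₁ - x̄₂)/SE = (48 - 35)/1.9198 = 6.7715
df = 41, t-critical = ±2.701
Decision: reject H₀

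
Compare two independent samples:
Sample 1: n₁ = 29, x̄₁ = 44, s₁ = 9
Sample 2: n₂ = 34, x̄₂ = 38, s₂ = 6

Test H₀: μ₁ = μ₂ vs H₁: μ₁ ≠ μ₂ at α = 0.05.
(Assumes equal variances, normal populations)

Answer: t = 3.1536, reject H₀

Derivation:
Pooled variance: s²_p = [28×9² + 33×6²]/(61) = 56.6557
s_p = 7.5270
SE = s_p×√(1/n₁ + 1/n₂) = 7.5270×√(1/29 + 1/34) = 1.9026
t = (x̄₁ - x̄₂)/SE = (44 - 38)/1.9026 = 3.1536
df = 61, t-critical = ±2.000
Decision: reject H₀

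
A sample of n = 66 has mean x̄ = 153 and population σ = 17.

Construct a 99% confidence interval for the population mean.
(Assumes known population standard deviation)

Confidence level: 99%, α = 0.01
z_0.005 = 2.576
SE = σ/√n = 17/√66 = 2.0926
Margin of error = 2.576 × 2.0926 = 5.3905
CI: x̄ ± margin = 153 ± 5.3905
CI: (147.6095, 158.3905)

Answer: (147.6095, 158.3905)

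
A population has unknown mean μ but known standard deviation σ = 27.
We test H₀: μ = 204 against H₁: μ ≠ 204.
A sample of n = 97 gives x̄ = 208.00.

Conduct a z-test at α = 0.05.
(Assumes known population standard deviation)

Standard error: SE = σ/√n = 27/√97 = 2.7414
z-statistic: z = (x̄ - μ₀)/SE = (208.00 - 204)/2.7414 = 1.4591
Critical value: ±1.960
p-value = 0.1445
Decision: fail to reject H₀

Answer: z = 1.4591, fail to reject H₀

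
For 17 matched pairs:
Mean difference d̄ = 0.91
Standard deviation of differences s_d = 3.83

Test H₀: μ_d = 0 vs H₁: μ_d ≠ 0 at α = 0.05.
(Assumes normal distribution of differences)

Answer: t = 0.9797, fail to reject H₀

Derivation:
df = n - 1 = 16
SE = s_d/√n = 3.83/√17 = 0.9289
t = d̄/SE = 0.91/0.9289 = 0.9797
Critical value: t_{0.025,16} = ±2.120
p-value ≈ 0.3418
Decision: fail to reject H₀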